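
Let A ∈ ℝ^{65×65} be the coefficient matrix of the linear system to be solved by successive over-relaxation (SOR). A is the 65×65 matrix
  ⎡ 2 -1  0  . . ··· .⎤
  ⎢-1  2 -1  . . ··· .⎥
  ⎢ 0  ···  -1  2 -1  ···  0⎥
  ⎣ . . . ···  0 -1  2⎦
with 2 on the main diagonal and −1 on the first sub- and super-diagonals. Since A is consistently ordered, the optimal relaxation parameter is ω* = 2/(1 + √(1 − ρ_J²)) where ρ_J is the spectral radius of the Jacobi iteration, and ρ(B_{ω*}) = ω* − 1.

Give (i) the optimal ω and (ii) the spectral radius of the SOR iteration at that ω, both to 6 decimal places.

B_J for the 65×65 system has eigenvalues cos(kπ/66); ρ_J = cos(π/66) = 0.998867.
√(1 − cos²(π/66)) = sin(π/66) ≈ 0.0475819.
ω* = 2 / (1 + 0.0475819) = 2 / 1.0475819 ≈ 1.909159.
ρ_SOR = ω* − 1 = 1.909159 − 1 = 0.909159.

ω* = 1.909159, ρ_SOR = 0.909159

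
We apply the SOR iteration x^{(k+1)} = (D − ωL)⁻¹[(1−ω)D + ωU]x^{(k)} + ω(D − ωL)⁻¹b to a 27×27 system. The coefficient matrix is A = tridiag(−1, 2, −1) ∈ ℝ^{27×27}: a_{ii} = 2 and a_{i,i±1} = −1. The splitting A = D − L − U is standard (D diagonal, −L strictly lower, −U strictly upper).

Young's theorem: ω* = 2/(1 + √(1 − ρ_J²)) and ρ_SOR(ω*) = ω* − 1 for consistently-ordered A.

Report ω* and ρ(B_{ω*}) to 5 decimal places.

ω* = 1.79862, ρ_SOR = 0.79862

B_J for the 27×27 system has eigenvalues cos(kπ/28); ρ_J = cos(π/28) = 0.99371.
root = sin(π/28) = 0.111964  (since 1−cos² = sin²).
So ω* = 2/1.111964 = 1.79862 (Young).
ρ_SOR = ω* − 1 ≈ 0.79862.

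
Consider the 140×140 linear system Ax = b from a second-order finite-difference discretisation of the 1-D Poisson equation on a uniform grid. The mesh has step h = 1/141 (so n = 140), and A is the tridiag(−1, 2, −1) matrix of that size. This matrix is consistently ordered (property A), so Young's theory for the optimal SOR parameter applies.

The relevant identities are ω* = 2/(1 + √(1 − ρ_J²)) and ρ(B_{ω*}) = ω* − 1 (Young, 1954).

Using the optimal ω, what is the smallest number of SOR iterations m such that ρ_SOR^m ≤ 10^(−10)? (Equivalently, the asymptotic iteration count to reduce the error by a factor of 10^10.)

m = 517

½·tridiag(1,0,1) at n=140: λ_k = cos(kπ/141); max |λ| at k=1 ⇒ ρ_J = cos(π/141) ≈ 0.9997518.
1 − cos²(π/141) = sin²(π/141) ⇒ √(1−ρ_J²) = sin(π/141) = 0.0222790.
[ω*] 2 ÷ (1 + 0.0222790) = 2 ÷ 1.0222790 = 1.9564131.
At ω = 1.9564131 every |λ(B_ω)| = ω−1, so ρ_SOR = 0.9564131.
For 10 digits: m = 10·ln10 / (−ln 0.9564131) = 23.0259/0.0445653 = 516.678; round up → m = 517.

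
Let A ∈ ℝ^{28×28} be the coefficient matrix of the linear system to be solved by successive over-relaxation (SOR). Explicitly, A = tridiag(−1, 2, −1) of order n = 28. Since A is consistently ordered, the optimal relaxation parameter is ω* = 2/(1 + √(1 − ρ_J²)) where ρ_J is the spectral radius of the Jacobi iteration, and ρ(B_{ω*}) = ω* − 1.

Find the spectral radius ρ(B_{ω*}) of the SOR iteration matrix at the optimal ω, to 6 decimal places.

ρ_SOR = 0.804860

[ρ_J] n=28: ρ(B_J) = cos(π/(n+1)) = cos(π/29) = 0.994138.
√(1−ρ_J²) simplifies to sin(π/29) = 0.1081190.
ω* = 2/(1+0.1081190) = 1.804860
ρ_SOR = ω* − 1 ≈ 0.804860.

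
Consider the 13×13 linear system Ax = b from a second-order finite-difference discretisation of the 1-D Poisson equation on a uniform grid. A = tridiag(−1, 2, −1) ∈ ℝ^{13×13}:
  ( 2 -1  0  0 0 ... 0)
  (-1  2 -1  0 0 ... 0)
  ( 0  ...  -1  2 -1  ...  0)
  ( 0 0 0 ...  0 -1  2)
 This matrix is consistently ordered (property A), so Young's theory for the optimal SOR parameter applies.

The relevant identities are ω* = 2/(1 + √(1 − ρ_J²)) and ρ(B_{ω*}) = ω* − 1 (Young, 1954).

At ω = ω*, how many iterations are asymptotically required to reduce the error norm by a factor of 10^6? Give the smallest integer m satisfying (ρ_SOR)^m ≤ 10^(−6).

With n=13, ρ(Jacobi) = cos(π/14) = 0.9749279.
1 − cos²(π/14) = sin²(π/14) ⇒ √(1−ρ_J²) = sin(π/14) = 0.2225209.
ω* = 2 / (1 + 0.2225209) = 2 / 1.2225209 ≈ 1.6359639.
Hence ρ(B_{ω*}) = 1.6359639 − 1 = 0.6359639.
Need (0.6359639)^m ≤ 10^(−6): m ≥ 6·ln10/|ln 0.6359639| = 13.8155/0.452613 = 30.524 ⇒ m = 31.

m = 31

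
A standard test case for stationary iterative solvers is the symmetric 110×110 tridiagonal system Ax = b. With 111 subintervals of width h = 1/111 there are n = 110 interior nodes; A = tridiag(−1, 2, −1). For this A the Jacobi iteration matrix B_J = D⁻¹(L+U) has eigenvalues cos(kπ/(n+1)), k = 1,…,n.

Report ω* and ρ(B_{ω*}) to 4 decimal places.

ω* = 1.9450, ρ_SOR = 0.9450

n=110: λ(B_J) = 1 − λ(A)/2 = cos(kπ/111); k=1 gives ρ_J = 0.9996.
√(1−ρ_J²) simplifies to sin(π/111) = 0.02830.
ω* = 2/(1 + 0.02830) = 2/1.02830 = 1.9450.
Hence ρ(B_{ω*}) = 1.9450 − 1 = 0.9450.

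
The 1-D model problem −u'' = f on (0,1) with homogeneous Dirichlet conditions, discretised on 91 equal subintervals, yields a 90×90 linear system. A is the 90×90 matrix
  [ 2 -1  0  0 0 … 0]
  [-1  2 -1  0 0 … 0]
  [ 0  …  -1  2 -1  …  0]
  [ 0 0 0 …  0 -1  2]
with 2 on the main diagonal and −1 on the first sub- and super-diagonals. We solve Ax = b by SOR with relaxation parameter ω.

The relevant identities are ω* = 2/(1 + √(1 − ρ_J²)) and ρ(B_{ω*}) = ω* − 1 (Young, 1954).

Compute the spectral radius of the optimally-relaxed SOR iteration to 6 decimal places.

ρ_SOR = 0.933271

½·tridiag(1,0,1) at n=90: λ_k = cos(kπ/91); max |λ| at k=1 ⇒ ρ_J = cos(π/91) ≈ 0.999404.
1 − cos²(π/91) = sin²(π/91) ⇒ √(1−ρ_J²) = sin(π/91) = 0.0345161.
[ω*] 2 ÷ (1 + 0.0345161) = 2 ÷ 1.0345161 = 1.933271.
ρ(B_{ω*}) = ω*−1 = 0.933271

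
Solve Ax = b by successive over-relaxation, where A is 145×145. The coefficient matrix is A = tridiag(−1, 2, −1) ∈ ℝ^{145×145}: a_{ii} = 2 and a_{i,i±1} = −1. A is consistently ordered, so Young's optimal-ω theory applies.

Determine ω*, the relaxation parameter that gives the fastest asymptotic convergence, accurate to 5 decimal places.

ρ_J = max_k |cos(kπ/146)| = cos(π/146) = 0.99977
√(1 − cos²(π/146)) = sin(π/146) ≈ 0.021516.
ω* = 2/(1+0.021516) = 1.95787
[ρ_SOR] ω* − 1 = 0.95787.

ω* = 1.95787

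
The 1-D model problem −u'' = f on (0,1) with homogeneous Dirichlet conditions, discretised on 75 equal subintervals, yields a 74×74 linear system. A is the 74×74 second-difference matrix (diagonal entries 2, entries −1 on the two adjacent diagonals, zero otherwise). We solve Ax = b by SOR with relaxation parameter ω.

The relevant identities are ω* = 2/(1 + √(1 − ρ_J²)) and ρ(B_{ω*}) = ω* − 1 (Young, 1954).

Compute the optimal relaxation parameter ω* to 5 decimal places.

n=74: λ(B_J) = 1 − λ(A)/2 = cos(kπ/75); k=1 gives ρ_J = 0.99912.
√(1−ρ_J²) = |sin(π/75)| = 0.041876
ω* = 2/(1 + 0.041876) = 2/1.041876 = 1.91961.
ρ(B_{ω*}) = ω*−1 = 0.91961

ω* = 1.91961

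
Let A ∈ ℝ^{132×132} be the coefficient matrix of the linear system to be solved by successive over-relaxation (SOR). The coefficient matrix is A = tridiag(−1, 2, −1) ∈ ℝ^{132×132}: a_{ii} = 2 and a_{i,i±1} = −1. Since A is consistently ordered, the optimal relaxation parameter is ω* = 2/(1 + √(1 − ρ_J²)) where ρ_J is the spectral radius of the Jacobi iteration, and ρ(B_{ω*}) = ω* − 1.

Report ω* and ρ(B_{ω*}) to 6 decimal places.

[ρ_J] n=132: ρ(B_J) = cos(π/(n+1)) = cos(π/133) = 0.999721.
root = sin(π/133) = 0.0236188  (since 1−cos² = sin²).
[ω*] 2 ÷ (1 + 0.0236188) = 2 ÷ 1.0236188 = 1.953852.
and ρ(B_{ω*}) = 1.953852 − 1 = 0.953852.

ω* = 1.953852, ρ_SOR = 0.953852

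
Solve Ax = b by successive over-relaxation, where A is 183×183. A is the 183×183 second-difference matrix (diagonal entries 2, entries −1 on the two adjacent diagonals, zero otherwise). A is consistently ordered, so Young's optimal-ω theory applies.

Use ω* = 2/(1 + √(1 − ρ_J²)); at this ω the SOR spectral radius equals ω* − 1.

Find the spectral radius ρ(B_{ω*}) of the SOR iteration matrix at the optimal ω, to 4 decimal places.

½·tridiag(1,0,1) at n=183: λ_k = cos(kπ/184); max |λ| at k=1 ⇒ ρ_J = cos(π/184) ≈ 0.9999.
root = sin(π/184) = 0.01707  (since 1−cos² = sin²).
So ω* = 2/1.01707 = 1.9664 (Young).
ρ(B_{ω*}) = ω*−1 = 0.9664

ρ_SOR = 0.9664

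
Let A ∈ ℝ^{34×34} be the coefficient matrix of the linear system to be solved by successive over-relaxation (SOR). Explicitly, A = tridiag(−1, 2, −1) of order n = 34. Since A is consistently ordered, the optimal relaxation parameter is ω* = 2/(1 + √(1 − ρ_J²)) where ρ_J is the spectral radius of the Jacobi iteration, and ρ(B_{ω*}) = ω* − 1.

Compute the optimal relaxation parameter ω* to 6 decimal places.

ω* = 1.835470

½·tridiag(1,0,1) at n=34: λ_k = cos(kπ/35); max |λ| at k=1 ⇒ ρ_J = cos(π/35) ≈ 0.995974.
root = sin(π/35) = 0.0896393  (since 1−cos² = sin²).
ω* = 2 / (1 + 0.0896393) = 2 / 1.0896393 ≈ 1.835470.
Hence ρ(B_{ω*}) = 1.835470 − 1 = 0.835470.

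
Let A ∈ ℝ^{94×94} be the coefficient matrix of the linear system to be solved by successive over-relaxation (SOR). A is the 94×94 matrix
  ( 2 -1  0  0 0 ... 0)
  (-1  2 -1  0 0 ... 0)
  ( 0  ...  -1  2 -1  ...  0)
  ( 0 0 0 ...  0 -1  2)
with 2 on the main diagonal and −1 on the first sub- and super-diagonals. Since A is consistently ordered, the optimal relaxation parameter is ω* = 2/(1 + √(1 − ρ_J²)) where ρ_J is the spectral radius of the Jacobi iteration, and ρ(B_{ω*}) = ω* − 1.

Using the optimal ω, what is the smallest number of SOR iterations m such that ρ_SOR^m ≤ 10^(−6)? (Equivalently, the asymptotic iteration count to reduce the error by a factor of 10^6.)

m = 209

[ρ_J] n=94: ρ(B_J) = cos(π/(n+1)) = cos(π/95) = 0.9994533.
√(1 − cos²(π/95)) = sin(π/95) ≈ 0.0330634.
[ω*] 2 ÷ (1 + 0.0330634) = 2 ÷ 1.0330634 = 1.9359896.
Hence ρ(B_{ω*}) = 1.9359896 − 1 = 0.9359896.
(0.9359896)^m ≤ 10^{−6}  ⇒  m·ln(0.9359896) ≤ −6·ln10  ⇒  m ≥ 208.848  ⇒  m = 209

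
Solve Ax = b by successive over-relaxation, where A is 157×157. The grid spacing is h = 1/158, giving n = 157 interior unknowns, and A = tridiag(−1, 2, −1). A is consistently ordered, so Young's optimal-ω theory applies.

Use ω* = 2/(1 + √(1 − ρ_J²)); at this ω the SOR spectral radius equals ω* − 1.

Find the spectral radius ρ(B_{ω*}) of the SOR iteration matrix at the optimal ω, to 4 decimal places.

With n=157, ρ(Jacobi) = cos(π/158) = 0.9998.
1 − cos²(π/158) = sin²(π/158) ⇒ √(1−ρ_J²) = sin(π/158) = 0.01988.
ω* = 2/(1+0.01988) = 1.9610
At ω = 1.9610 every |λ(B_ω)| = ω−1, so ρ_SOR = 0.9610.

ρ_SOR = 0.9610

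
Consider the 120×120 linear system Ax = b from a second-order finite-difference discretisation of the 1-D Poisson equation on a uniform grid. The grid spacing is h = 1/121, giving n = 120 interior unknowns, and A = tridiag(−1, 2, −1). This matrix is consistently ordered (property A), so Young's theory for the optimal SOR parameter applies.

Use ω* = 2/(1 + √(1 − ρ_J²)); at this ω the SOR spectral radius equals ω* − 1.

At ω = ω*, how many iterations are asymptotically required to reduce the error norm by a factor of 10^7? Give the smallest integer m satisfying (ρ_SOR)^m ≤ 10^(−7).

m = 311

n=120: λ(B_J) = 1 − λ(A)/2 = cos(kπ/121); k=1 gives ρ_J = 0.9996630.
1 − cos²(π/121) = sin²(π/121) ⇒ √(1−ρ_J²) = sin(π/121) = 0.0259607.
Then 2/(1+√(1−ρ_J²)) = 2/(1+0.0259607); ω* = 2/1.0259607 = 1.9493924.
[ρ_SOR] ω* − 1 = 0.9493924.
ρ_SOR^m ≤ 10^(−7) ⇔ m ≥ 7·ln10/(−ln 0.9493924) = 16.1181/0.0519331 = 310.363; m = ⌈310.363⌉ = 311.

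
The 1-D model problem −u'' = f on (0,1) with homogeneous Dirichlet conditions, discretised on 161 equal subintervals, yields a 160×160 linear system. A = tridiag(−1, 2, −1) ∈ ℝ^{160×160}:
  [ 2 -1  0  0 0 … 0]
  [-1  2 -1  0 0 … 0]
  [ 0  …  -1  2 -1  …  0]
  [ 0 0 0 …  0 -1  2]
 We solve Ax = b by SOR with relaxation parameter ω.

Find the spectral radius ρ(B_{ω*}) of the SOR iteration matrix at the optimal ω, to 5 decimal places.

ρ_SOR = 0.96172

B_J for the 160×160 system has eigenvalues cos(kπ/161); ρ_J = cos(π/161) = 0.99981.
√(1−ρ_J²) simplifies to sin(π/161) = 0.019512.
ω* = 2/(1 + 0.019512) = 2/1.019512 = 1.96172.
ρ(B_{ω*}) = ω*−1 = 0.96172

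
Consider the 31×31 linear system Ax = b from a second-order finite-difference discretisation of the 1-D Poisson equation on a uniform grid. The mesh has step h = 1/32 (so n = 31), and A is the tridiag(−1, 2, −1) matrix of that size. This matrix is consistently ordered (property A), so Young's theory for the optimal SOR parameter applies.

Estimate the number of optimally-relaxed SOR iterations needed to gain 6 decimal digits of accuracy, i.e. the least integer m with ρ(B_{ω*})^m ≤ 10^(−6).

m = 71

½·tridiag(1,0,1) at n=31: λ_k = cos(kπ/32); max |λ| at k=1 ⇒ ρ_J = cos(π/32) ≈ 0.9951847.
√(1−ρ_J²) = |sin(π/32)| = 0.0980171
ω* = 2/(1 + 0.0980171) = 2/1.0980171 = 1.8214653.
ρ(B_{ω*}) = ω*−1 = 0.8214653
m ≥ 6·ln10 / (−ln 0.8214653) = 70.249; smallest integer m = 71.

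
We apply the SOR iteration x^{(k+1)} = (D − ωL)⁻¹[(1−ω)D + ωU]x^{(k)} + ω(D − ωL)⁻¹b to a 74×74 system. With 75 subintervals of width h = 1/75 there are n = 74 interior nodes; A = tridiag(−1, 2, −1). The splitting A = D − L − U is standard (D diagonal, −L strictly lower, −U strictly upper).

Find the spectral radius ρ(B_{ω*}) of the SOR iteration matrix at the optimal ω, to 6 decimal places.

ρ_SOR = 0.919615

With n=74, ρ(Jacobi) = cos(π/75) = 0.999123.
√(1−ρ_J²) = |sin(π/75)| = 0.0418757
ω* = 2/(1+0.0418757) = 1.919615
ρ(B_{ω*}) = ω*−1 = 0.919615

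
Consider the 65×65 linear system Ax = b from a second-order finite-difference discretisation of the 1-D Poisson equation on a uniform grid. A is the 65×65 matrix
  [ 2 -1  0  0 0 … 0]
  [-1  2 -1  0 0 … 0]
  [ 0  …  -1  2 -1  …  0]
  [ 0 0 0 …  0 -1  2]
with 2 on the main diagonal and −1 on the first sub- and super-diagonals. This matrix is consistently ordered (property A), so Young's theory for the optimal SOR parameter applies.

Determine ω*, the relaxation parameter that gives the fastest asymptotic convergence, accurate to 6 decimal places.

ω* = 1.909159

ρ_J = max_k |cos(kπ/66)| = cos(π/66) = 0.998867
root = sin(π/66) = 0.0475819  (since 1−cos² = sin²).
So ω* = 2/1.0475819 = 1.909159 (Young).
[ρ_SOR] ω* − 1 = 0.909159.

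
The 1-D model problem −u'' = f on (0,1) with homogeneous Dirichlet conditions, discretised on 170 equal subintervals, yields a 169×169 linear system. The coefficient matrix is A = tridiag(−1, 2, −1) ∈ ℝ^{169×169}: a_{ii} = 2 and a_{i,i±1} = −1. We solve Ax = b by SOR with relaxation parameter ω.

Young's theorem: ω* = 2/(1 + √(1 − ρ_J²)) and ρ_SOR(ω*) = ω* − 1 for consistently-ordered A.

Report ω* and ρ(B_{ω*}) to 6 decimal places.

B_J for the 169×169 system has eigenvalues cos(kπ/170); ρ_J = cos(π/170) = 0.999829.
root = sin(π/170) = 0.0184789  (since 1−cos² = sin²).
So ω* = 2/1.0184789 = 1.963713 (Young).
Hence ρ(B_{ω*}) = 1.963713 − 1 = 0.963713.

ω* = 1.963713, ρ_SOR = 0.963713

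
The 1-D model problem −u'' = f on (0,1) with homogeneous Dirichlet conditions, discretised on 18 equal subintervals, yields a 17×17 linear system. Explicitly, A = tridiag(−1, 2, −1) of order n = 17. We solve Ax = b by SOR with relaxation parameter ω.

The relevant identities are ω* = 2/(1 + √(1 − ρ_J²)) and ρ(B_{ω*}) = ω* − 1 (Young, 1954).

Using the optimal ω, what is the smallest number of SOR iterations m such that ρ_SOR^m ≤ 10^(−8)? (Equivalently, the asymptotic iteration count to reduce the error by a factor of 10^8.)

B_J for the 17×17 system has eigenvalues cos(kπ/18); ρ_J = cos(π/18) = 0.9848078.
1 − cos²(π/18) = sin²(π/18) ⇒ √(1−ρ_J²) = sin(π/18) = 0.1736482.
ω* = 2 / (1 + 0.1736482) = 2 / 1.1736482 ≈ 1.7040882.
Hence ρ(B_{ω*}) = 1.7040882 − 1 = 0.7040882.
ρ_SOR^m ≤ 10^(−8) ⇔ m ≥ 8·ln10/(−ln 0.7040882) = 18.4207/0.350852 = 52.503; m = ⌈52.503⌉ = 53.

m = 53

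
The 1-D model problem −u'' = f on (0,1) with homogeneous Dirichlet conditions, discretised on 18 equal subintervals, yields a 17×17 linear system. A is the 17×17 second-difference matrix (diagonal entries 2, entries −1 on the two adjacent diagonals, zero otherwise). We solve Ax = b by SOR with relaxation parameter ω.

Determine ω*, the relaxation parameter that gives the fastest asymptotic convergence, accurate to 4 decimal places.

B_J for the 17×17 system has eigenvalues cos(kπ/18); ρ_J = cos(π/18) = 0.9848.
√(1 − cos²(π/18)) = sin(π/18) ≈ 0.17365.
Young: ω* = 2/(1+√(1−ρ_J²)) = 2/(1+0.17365) = 2/1.17365 = 1.7041.
and ρ(B_{ω*}) = 1.7041 − 1 = 0.7041.

ω* = 1.7041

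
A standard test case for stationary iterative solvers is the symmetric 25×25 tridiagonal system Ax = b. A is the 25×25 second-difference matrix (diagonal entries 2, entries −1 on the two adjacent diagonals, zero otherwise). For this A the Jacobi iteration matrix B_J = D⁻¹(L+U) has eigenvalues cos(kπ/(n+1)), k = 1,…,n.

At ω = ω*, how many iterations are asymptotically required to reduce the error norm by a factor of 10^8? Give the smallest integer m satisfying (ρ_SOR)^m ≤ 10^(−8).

½·tridiag(1,0,1) at n=25: λ_k = cos(kπ/26); max |λ| at k=1 ⇒ ρ_J = cos(π/26) ≈ 0.9927089.
√(1 − cos²(π/26)) = sin(π/26) ≈ 0.1205367.
So ω* = 2/1.1205367 = 1.7848590 (Young).
At ω = 1.7848590 every |λ(B_ω)| = ω−1, so ρ_SOR = 0.7848590.
For 8 digits: m = 8·ln10 / (−ln 0.7848590) = 18.4207/0.242251 = 76.040; round up → m = 77.

m = 77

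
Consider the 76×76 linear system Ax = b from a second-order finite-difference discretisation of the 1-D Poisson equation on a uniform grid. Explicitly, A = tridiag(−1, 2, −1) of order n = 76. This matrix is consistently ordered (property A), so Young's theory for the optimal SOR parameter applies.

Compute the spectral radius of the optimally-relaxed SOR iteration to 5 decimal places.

ρ_SOR = 0.92162

n=76: λ(B_J) = 1 − λ(A)/2 = cos(kπ/77); k=1 gives ρ_J = 0.99917.
√(1−ρ_J²) simplifies to sin(π/77) = 0.040789.
ω* = 2 / (1 + 0.040789) = 2 / 1.040789 ≈ 1.92162.
At ω = 1.92162 every |λ(B_ω)| = ω−1, so ρ_SOR = 0.92162.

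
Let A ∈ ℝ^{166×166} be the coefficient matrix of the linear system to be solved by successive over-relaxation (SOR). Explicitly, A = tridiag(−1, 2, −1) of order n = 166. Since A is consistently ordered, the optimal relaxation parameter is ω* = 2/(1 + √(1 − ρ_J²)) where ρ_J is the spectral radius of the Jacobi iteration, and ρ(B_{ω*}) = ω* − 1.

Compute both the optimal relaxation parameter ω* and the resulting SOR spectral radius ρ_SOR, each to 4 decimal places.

ω* = 1.9631, ρ_SOR = 0.9631

½·tridiag(1,0,1) at n=166: λ_k = cos(kπ/167); max |λ| at k=1 ⇒ ρ_J = cos(π/167) ≈ 0.9998.
√(1−ρ_J²) = |sin(π/167)| = 0.01881
Young: ω* = 2/(1+√(1−ρ_J²)) = 2/(1+0.01881) = 2/1.01881 = 1.9631.
ρ_SOR = ω* − 1 = 1.9631 − 1 = 0.9631.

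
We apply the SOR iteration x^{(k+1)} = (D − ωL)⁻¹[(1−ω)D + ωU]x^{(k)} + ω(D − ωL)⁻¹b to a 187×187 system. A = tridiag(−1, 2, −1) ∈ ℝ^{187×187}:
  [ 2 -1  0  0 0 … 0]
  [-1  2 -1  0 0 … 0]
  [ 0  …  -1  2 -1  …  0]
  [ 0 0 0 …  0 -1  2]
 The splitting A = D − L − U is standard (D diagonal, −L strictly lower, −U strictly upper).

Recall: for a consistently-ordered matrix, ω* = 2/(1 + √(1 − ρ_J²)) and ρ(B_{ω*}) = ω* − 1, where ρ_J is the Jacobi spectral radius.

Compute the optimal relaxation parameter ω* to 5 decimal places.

ω* = 1.96713

n=187: λ(B_J) = 1 − λ(A)/2 = cos(kπ/188); k=1 gives ρ_J = 0.99986.
√(1−ρ_J²) = |sin(π/188)| = 0.016710
Then 2/(1+√(1−ρ_J²)) = 2/(1+0.016710); ω* = 2/1.016710 = 1.96713.
ρ(B_{ω*}) = ω*−1 = 0.96713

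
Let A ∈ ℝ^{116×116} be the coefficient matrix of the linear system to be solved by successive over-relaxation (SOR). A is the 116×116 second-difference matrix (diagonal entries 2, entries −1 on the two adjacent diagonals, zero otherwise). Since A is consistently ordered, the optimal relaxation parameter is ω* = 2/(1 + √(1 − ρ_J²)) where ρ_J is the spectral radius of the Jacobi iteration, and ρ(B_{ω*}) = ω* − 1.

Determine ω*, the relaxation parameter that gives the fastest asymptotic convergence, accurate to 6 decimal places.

ω* = 1.947708

B_J for the 116×116 system has eigenvalues cos(kπ/117); ρ_J = cos(π/117) = 0.999640.
root = sin(π/117) = 0.0268480  (since 1−cos² = sin²).
Then 2/(1+√(1−ρ_J²)) = 2/(1+0.0268480); ω* = 2/1.0268480 = 1.947708.
ρ_SOR = ω* − 1 ≈ 0.947708.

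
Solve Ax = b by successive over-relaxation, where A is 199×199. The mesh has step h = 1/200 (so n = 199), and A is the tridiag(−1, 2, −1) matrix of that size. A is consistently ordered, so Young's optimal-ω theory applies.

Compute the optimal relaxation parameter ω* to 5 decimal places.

ω* = 1.96907

n=199: λ(B_J) = 1 − λ(A)/2 = cos(kπ/200); k=1 gives ρ_J = 0.99988.
√(1−ρ_J²) simplifies to sin(π/200) = 0.015707.
Young: ω* = 2/(1+√(1−ρ_J²)) = 2/(1+0.015707) = 2/1.015707 = 1.96907.
ρ_SOR = ω* − 1 = 1.96907 − 1 = 0.96907.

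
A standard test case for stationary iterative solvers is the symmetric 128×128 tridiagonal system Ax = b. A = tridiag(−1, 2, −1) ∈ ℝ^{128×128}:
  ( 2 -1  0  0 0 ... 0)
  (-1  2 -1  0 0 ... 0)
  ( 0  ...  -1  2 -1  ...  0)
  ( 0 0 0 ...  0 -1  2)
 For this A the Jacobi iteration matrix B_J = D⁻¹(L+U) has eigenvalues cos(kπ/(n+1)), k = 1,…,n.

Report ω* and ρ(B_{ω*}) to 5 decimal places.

½·tridiag(1,0,1) at n=128: λ_k = cos(kπ/129); max |λ| at k=1 ⇒ ρ_J = cos(π/129) ≈ 0.99970.
√(1 − cos²(π/129)) = sin(π/129) ≈ 0.024351.
ω* = 2/(1+0.024351) = 1.95246
At ω = 1.95246 every |λ(B_ω)| = ω−1, so ρ_SOR = 0.95246.

ω* = 1.95246, ρ_SOR = 0.95246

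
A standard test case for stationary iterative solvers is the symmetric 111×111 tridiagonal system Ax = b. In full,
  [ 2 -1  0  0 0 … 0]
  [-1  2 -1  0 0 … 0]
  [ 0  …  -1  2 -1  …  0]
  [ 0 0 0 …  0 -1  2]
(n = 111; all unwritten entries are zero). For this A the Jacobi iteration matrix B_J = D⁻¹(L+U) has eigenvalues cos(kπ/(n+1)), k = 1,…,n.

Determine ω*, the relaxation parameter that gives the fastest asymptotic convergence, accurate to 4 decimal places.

With n=111, ρ(Jacobi) = cos(π/112) = 0.9996.
√(1 − cos²(π/112)) = sin(π/112) ≈ 0.02805.
ω* = 2 / (1 + 0.02805) = 2 / 1.02805 ≈ 1.9454.
[ρ_SOR] ω* − 1 = 0.9454.

ω* = 1.9454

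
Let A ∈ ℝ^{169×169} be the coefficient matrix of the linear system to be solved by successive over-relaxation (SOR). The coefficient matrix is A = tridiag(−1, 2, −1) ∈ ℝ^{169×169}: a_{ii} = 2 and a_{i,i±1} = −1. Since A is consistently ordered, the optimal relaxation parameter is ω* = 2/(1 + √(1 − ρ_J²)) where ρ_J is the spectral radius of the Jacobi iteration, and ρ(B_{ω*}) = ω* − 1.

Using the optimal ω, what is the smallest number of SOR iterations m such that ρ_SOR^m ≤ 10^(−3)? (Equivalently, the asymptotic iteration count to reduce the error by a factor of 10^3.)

m = 187

B_J for the 169×169 system has eigenvalues cos(kπ/170); ρ_J = cos(π/170) = 0.9998293.
√(1−ρ_J²) = |sin(π/170)| = 0.0184789
So ω* = 2/1.0184789 = 1.9637127 (Young).
ρ_SOR = ω* − 1 ≈ 0.9637127.
3·ln10 = 6.90776; −ln(0.9637127) = 0.0369621; m = ⌈6.90776/0.0369621⌉ = ⌈186.888⌉ = 187.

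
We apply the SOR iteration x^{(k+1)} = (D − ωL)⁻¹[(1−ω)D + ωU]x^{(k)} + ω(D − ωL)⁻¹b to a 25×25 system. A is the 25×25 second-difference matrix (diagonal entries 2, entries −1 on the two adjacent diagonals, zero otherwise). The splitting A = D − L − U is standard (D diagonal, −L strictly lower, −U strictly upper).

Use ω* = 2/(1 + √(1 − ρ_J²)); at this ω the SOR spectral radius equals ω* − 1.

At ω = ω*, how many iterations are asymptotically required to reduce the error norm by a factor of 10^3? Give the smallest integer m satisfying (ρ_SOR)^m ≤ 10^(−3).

ρ_J = max_k |cos(kπ/26)| = cos(π/26) = 0.9927089
√(1−ρ_J²) simplifies to sin(π/26) = 0.1205367.
So ω* = 2/1.1205367 = 1.7848590 (Young).
and ρ(B_{ω*}) = 1.7848590 − 1 = 0.7848590.
3·ln10 = 6.90776; −ln(0.7848590) = 0.242251; m = ⌈6.90776/0.242251⌉ = ⌈28.515⌉ = 29.

m = 29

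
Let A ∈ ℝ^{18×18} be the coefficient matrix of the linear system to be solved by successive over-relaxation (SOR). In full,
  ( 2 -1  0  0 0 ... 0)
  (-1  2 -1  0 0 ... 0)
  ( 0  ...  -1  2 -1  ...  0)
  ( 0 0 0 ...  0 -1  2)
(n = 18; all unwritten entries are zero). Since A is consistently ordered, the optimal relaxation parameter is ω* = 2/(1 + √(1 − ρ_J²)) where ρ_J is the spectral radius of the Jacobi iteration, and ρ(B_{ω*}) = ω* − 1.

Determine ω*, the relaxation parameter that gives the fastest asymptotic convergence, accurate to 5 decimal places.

B_J for the 18×18 system has eigenvalues cos(kπ/19); ρ_J = cos(π/19) = 0.98636.
√(1−ρ_J²) = |sin(π/19)| = 0.164595
ω* = 2 / (1 + 0.164595) = 2 / 1.164595 ≈ 1.71734.
ρ_SOR = ω* − 1 ≈ 0.71734.

ω* = 1.71734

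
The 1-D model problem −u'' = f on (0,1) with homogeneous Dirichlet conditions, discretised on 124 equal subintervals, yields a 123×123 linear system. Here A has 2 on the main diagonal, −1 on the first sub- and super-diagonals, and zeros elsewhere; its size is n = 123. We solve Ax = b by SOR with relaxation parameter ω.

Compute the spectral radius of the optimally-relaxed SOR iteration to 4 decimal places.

ρ_SOR = 0.9506

spectrum of D⁻¹(L+U) = {cos(kπ/124) : 1≤k≤123}; ρ_J = cos(π/124) = 0.9997.
root = sin(π/124) = 0.02533  (since 1−cos² = sin²).
ω* = 2/(1 + 0.02533) = 2/1.02533 = 1.9506.
ρ_SOR = ω* − 1 ≈ 0.9506.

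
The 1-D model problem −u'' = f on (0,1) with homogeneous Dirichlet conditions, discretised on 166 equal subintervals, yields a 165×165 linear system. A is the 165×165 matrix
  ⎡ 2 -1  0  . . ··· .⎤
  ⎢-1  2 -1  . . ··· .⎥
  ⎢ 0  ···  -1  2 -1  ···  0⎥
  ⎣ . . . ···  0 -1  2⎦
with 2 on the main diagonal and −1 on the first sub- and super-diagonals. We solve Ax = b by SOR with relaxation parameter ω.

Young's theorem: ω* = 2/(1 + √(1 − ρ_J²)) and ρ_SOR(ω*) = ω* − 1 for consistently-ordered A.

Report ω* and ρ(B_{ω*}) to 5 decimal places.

ω* = 1.96285, ρ_SOR = 0.96285

ρ_J = max_k |cos(kπ/166)| = cos(π/166) = 0.99982
root = sin(π/166) = 0.018924  (since 1−cos² = sin²).
ω* = 2/(1+0.018924) = 1.96285
and ρ(B_{ω*}) = 1.96285 − 1 = 0.96285.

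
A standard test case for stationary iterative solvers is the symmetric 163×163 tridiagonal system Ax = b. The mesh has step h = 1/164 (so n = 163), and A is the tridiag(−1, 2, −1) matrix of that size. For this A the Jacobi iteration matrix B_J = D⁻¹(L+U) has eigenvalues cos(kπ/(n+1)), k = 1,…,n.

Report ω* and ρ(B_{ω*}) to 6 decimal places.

B_J for the 163×163 system has eigenvalues cos(kπ/164); ρ_J = cos(π/164) = 0.999817.
√(1 − cos²(π/164)) = sin(π/164) ≈ 0.0191549.
So ω* = 2/1.0191549 = 1.962410 (Young).
ρ_SOR = ω* − 1 ≈ 0.962410.

ω* = 1.962410, ρ_SOR = 0.962410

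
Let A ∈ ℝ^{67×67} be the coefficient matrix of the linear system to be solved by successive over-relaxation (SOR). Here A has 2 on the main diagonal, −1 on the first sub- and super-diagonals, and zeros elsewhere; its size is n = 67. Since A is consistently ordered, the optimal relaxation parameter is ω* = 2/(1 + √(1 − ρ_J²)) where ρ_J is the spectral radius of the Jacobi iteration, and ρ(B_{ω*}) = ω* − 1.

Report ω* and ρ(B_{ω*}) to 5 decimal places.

ω* = 1.91171, ρ_SOR = 0.91171

ρ_J = max_k |cos(kπ/68)| = cos(π/68) = 0.99893
√(1−ρ_J²) = |sin(π/68)| = 0.046183
ω* = 2/(1+0.046183) = 1.91171
At ω = 1.91171 every |λ(B_ω)| = ω−1, so ρ_SOR = 0.91171.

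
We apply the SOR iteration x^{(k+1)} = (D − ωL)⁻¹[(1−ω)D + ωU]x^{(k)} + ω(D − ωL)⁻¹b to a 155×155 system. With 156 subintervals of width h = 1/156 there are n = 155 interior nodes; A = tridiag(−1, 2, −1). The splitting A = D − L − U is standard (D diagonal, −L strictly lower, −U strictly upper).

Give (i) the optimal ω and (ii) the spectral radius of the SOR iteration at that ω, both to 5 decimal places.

ω* = 1.96052, ρ_SOR = 0.96052

With n=155, ρ(Jacobi) = cos(π/156) = 0.99980.
√(1−ρ_J²) simplifies to sin(π/156) = 0.020137.
ω* = 2/(1+0.020137) = 1.96052
ρ_SOR = ω* − 1 = 1.96052 − 1 = 0.96052.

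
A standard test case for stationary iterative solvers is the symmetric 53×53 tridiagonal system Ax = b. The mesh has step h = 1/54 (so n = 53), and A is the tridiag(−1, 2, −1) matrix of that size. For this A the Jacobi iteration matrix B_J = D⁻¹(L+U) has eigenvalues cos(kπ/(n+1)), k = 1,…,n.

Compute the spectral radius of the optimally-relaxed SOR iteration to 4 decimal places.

ρ_SOR = 0.8901

[ρ_J] n=53: ρ(B_J) = cos(π/(n+1)) = cos(π/54) = 0.9983.
√(1−ρ_J²) simplifies to sin(π/54) = 0.05814.
So ω* = 2/1.05814 = 1.8901 (Young).
and ρ(B_{ω*}) = 1.8901 − 1 = 0.8901.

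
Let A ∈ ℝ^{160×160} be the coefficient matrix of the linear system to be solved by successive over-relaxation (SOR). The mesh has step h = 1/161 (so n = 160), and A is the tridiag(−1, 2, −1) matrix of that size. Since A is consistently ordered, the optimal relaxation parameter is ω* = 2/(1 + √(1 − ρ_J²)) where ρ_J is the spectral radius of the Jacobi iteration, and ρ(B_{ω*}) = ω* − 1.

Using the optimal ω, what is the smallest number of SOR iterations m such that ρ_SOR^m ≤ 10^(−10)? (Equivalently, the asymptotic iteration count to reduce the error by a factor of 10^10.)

m = 590

ρ_J = max_k |cos(kπ/161)| = cos(π/161) = 0.9998096
root = sin(π/161) = 0.0195118  (since 1−cos² = sin²).
ω* = 2/(1+0.0195118) = 1.9617232
and ρ(B_{ω*}) = 1.9617232 − 1 = 0.9617232.
ρ_SOR^m ≤ 10^(−10) ⇔ m ≥ 10·ln10/(−ln 0.9617232) = 23.0259/0.0390286 = 589.975; m = ⌈589.975⌉ = 590.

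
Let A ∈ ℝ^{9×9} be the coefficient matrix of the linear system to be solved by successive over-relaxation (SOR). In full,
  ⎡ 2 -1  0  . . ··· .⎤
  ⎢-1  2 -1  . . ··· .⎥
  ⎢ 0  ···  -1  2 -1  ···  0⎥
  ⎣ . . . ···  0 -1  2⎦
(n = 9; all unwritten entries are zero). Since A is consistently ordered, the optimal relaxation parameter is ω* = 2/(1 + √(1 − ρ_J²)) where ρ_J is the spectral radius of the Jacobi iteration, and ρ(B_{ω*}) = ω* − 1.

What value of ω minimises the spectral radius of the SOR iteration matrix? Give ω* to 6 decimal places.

½·tridiag(1,0,1) at n=9: λ_k = cos(kπ/10); max |λ| at k=1 ⇒ ρ_J = cos(π/10) ≈ 0.951057.
√(1−ρ_J²) simplifies to sin(π/10) = 0.3090170.
ω* = 2/(1+0.3090170) = 1.527864
and ρ(B_{ω*}) = 1.527864 − 1 = 0.527864.

ω* = 1.527864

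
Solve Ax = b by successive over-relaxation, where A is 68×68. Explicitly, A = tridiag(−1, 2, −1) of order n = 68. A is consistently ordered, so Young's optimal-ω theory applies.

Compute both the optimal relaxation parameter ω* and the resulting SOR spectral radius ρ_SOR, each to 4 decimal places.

ρ_J = max_k |cos(kπ/69)| = cos(π/69) = 0.9990
√(1−ρ_J²) = |sin(π/69)| = 0.04551
ω* = 2 / (1 + 0.04551) = 2 / 1.04551 ≈ 1.9129.
and ρ(B_{ω*}) = 1.9129 − 1 = 0.9129.

ω* = 1.9129, ρ_SOR = 0.9129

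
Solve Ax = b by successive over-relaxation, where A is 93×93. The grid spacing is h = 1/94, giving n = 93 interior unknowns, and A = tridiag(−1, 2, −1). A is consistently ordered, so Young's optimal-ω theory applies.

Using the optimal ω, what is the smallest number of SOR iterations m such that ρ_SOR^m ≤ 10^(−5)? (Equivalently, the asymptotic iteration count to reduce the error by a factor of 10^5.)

m = 173

With n=93, ρ(Jacobi) = cos(π/94) = 0.9994416.
root = sin(π/94) = 0.0334150  (since 1−cos² = sin²).
ω* = 2 / (1 + 0.0334150) = 2 / 1.0334150 ≈ 1.9353309.
[ρ_SOR] ω* − 1 = 0.9353309.
m ≥ 5·ln10 / (−ln 0.9353309) = 172.207; smallest integer m = 173.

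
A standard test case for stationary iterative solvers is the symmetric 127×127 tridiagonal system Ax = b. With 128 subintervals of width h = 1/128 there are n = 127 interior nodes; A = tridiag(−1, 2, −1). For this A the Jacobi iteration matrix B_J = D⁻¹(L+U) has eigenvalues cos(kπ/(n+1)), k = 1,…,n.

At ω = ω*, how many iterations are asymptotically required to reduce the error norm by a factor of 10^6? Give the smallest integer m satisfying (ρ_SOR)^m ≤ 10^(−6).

m = 282

½·tridiag(1,0,1) at n=127: λ_k = cos(kπ/128); max |λ| at k=1 ⇒ ρ_J = cos(π/128) ≈ 0.9996988.
√(1−ρ_J²) simplifies to sin(π/128) = 0.0245412.
[ω*] 2 ÷ (1 + 0.0245412) = 2 ÷ 1.0245412 = 1.9520933.
and ρ(B_{ω*}) = 1.9520933 − 1 = 0.9520933.
m ≥ 6·ln10 / (−ln 0.9520933) = 281.419; smallest integer m = 282.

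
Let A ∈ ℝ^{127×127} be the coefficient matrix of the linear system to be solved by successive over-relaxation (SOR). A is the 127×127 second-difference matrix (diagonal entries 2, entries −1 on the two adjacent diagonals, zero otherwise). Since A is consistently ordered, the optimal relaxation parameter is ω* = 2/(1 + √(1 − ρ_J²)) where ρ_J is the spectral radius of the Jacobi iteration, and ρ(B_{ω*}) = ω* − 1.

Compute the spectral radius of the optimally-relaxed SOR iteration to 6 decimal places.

n=127: λ(B_J) = 1 − λ(A)/2 = cos(kπ/128); k=1 gives ρ_J = 0.999699.
√(1−ρ_J²) = |sin(π/128)| = 0.0245412
Then 2/(1+√(1−ρ_J²)) = 2/(1+0.0245412); ω* = 2/1.0245412 = 1.952093.
ρ(B_{ω*}) = ω*−1 = 0.952093

ρ_SOR = 0.952093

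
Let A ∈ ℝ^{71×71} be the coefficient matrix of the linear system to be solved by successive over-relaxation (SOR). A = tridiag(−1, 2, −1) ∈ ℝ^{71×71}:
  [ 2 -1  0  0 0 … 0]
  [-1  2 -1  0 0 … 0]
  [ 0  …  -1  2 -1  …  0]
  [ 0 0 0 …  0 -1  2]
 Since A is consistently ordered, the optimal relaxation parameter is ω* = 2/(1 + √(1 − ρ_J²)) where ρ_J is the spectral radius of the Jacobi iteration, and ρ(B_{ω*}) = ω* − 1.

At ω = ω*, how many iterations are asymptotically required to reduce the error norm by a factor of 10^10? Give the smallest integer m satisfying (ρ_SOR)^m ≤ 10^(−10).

m = 264

½·tridiag(1,0,1) at n=71: λ_k = cos(kπ/72); max |λ| at k=1 ⇒ ρ_J = cos(π/72) ≈ 0.9990482.
√(1−ρ_J²) simplifies to sin(π/72) = 0.0436194.
So ω* = 2/1.0436194 = 1.9164075 (Young).
At ω = 1.9164075 every |λ(B_ω)| = ω−1, so ρ_SOR = 0.9164075.
(0.9164075)^m ≤ 10^{−10}  ⇒  m·ln(0.9164075) ≤ −10·ln10  ⇒  m ≥ 263.774  ⇒  m = 264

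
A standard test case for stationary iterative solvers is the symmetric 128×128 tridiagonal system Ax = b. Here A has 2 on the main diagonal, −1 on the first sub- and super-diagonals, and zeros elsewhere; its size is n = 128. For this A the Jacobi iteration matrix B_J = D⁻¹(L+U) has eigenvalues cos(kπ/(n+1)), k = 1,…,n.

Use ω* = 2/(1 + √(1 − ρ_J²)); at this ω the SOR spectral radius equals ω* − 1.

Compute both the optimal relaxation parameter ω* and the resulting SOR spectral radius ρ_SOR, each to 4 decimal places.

ω* = 1.9525, ρ_SOR = 0.9525

B_J for the 128×128 system has eigenvalues cos(kπ/129); ρ_J = cos(π/129) = 0.9997.
root = sin(π/129) = 0.02435  (since 1−cos² = sin²).
[ω*] 2 ÷ (1 + 0.02435) = 2 ÷ 1.02435 = 1.9525.
and ρ(B_{ω*}) = 1.9525 − 1 = 0.9525.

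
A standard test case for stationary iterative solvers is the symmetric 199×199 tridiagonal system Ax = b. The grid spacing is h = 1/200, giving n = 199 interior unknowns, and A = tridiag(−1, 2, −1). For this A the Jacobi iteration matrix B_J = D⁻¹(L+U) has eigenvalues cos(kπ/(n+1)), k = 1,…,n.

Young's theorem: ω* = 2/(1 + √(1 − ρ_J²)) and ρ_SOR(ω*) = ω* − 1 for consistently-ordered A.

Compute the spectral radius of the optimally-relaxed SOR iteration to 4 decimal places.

ρ_SOR = 0.9691

B_J for the 199×199 system has eigenvalues cos(kπ/200); ρ_J = cos(π/200) = 0.9999.
√(1−ρ_J²) = |sin(π/200)| = 0.01571
[ω*] 2 ÷ (1 + 0.01571) = 2 ÷ 1.01571 = 1.9691.
Hence ρ(B_{ω*}) = 1.9691 − 1 = 0.9691.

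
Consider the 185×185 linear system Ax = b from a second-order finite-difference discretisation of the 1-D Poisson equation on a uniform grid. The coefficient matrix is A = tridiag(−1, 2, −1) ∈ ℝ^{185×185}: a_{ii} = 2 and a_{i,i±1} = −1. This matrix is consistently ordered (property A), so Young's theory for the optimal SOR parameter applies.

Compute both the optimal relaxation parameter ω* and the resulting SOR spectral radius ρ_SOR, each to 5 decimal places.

ω* = 1.96678, ρ_SOR = 0.96678

ρ_J = max_k |cos(kπ/186)| = cos(π/186) = 0.99986
√(1−ρ_J²) simplifies to sin(π/186) = 0.016889.
So ω* = 2/1.016889 = 1.96678 (Young).
ρ_SOR = ω* − 1 ≈ 0.96678.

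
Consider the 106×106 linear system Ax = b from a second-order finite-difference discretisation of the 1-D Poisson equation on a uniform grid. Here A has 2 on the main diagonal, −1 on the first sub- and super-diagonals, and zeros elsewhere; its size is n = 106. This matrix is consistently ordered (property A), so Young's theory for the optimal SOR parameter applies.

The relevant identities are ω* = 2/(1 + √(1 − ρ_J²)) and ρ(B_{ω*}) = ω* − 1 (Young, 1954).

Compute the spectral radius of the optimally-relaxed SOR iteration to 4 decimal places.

B_J for the 106×106 system has eigenvalues cos(kπ/107); ρ_J = cos(π/107) = 0.9996.
√(1 − cos²(π/107)) = sin(π/107) ≈ 0.02936.
ω* = 2/(1+0.02936) = 1.9430
At ω = 1.9430 every |λ(B_ω)| = ω−1, so ρ_SOR = 0.9430.

ρ_SOR = 0.9430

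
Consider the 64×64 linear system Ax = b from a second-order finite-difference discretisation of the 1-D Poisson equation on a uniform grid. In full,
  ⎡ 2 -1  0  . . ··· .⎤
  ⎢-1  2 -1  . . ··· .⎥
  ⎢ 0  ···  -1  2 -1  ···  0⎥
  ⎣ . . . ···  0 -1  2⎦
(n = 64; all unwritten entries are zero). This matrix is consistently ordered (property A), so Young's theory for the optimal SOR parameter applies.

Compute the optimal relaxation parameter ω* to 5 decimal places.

B_J for the 64×64 system has eigenvalues cos(kπ/65); ρ_J = cos(π/65) = 0.99883.
root = sin(π/65) = 0.048313  (since 1−cos² = sin²).
So ω* = 2/1.048313 = 1.90783 (Young).
and ρ(B_{ω*}) = 1.90783 − 1 = 0.90783.

ω* = 1.90783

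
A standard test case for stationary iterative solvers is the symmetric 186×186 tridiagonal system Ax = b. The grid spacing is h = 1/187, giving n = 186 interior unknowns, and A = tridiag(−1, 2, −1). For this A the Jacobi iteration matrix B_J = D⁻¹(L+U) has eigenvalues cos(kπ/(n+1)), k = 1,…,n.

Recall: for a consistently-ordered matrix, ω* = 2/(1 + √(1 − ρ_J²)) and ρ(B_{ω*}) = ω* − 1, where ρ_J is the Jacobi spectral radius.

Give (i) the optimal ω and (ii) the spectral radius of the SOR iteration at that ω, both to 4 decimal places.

ω* = 1.9670, ρ_SOR = 0.9670

B_J for the 186×186 system has eigenvalues cos(kπ/187); ρ_J = cos(π/187) = 0.9999.
√(1−ρ_J²) simplifies to sin(π/187) = 0.01680.
Young: ω* = 2/(1+√(1−ρ_J²)) = 2/(1+0.01680) = 2/1.01680 = 1.9670.
At ω = 1.9670 every |λ(B_ω)| = ω−1, so ρ_SOR = 0.9670.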